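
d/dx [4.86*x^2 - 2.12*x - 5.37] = 9.72*x - 2.12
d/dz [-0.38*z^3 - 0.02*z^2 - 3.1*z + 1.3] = -1.14*z^2 - 0.04*z - 3.1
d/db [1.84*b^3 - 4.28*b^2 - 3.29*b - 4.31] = 5.52*b^2 - 8.56*b - 3.29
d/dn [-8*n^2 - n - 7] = -16*n - 1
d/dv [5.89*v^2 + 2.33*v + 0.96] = 11.78*v + 2.33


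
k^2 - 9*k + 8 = (k - 8)*(k - 1)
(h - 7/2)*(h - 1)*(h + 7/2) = h^3 - h^2 - 49*h/4 + 49/4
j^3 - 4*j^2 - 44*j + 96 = (j - 8)*(j - 2)*(j + 6)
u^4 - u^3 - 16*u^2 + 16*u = u*(u - 4)*(u - 1)*(u + 4)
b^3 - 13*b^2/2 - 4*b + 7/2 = (b - 7)*(b - 1/2)*(b + 1)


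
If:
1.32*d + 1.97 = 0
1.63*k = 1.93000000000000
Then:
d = -1.49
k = 1.18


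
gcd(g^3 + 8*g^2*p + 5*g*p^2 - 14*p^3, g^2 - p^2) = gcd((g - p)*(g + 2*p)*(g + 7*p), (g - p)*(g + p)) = -g + p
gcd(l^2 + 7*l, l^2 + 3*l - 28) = l + 7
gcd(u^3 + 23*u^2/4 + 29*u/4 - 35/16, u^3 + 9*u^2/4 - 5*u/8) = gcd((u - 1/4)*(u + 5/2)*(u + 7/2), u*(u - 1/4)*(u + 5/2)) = u^2 + 9*u/4 - 5/8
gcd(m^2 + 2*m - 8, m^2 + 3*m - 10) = m - 2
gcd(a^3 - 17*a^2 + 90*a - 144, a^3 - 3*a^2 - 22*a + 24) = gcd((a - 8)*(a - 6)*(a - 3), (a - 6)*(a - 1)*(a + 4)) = a - 6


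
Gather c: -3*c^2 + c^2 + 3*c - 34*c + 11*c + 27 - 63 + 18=-2*c^2 - 20*c - 18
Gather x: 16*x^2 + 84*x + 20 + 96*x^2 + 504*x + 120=112*x^2 + 588*x + 140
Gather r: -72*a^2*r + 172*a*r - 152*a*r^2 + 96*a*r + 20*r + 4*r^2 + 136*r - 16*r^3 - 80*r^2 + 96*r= -16*r^3 + r^2*(-152*a - 76) + r*(-72*a^2 + 268*a + 252)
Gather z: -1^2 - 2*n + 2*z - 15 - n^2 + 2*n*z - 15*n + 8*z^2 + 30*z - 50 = -n^2 - 17*n + 8*z^2 + z*(2*n + 32) - 66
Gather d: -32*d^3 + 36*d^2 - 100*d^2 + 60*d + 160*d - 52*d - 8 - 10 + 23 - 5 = -32*d^3 - 64*d^2 + 168*d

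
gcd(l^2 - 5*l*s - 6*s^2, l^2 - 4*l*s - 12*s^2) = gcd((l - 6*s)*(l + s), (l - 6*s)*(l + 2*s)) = -l + 6*s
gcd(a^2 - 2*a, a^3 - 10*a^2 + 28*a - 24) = a - 2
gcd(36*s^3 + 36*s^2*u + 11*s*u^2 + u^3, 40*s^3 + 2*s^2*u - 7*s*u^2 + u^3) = 2*s + u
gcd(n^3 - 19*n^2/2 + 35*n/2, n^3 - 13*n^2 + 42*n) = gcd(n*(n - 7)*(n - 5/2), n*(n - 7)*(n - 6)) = n^2 - 7*n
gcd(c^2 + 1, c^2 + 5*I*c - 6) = 1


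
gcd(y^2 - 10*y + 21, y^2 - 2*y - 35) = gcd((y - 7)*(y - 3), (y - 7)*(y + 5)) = y - 7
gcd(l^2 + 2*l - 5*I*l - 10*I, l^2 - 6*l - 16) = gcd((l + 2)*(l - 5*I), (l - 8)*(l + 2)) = l + 2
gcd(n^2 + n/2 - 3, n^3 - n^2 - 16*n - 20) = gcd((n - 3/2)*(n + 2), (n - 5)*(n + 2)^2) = n + 2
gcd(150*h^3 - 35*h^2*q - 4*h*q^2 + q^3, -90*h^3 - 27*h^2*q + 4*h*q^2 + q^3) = -30*h^2 + h*q + q^2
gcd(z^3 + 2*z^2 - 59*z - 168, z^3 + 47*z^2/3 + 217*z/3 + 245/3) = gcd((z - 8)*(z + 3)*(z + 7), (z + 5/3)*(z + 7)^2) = z + 7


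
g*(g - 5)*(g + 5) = g^3 - 25*g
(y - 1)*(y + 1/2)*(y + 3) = y^3 + 5*y^2/2 - 2*y - 3/2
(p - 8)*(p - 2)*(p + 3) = p^3 - 7*p^2 - 14*p + 48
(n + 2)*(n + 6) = n^2 + 8*n + 12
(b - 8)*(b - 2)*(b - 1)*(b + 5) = b^4 - 6*b^3 - 29*b^2 + 114*b - 80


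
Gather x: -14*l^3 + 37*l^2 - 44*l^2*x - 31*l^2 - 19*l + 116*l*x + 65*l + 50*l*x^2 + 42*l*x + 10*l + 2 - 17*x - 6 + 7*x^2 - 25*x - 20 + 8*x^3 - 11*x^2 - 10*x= -14*l^3 + 6*l^2 + 56*l + 8*x^3 + x^2*(50*l - 4) + x*(-44*l^2 + 158*l - 52) - 24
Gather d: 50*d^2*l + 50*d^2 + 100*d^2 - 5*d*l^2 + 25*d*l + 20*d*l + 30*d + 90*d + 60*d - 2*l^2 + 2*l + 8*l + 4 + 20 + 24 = d^2*(50*l + 150) + d*(-5*l^2 + 45*l + 180) - 2*l^2 + 10*l + 48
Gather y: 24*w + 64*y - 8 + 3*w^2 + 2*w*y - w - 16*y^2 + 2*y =3*w^2 + 23*w - 16*y^2 + y*(2*w + 66) - 8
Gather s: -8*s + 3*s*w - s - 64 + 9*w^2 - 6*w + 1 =s*(3*w - 9) + 9*w^2 - 6*w - 63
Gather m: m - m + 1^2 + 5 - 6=0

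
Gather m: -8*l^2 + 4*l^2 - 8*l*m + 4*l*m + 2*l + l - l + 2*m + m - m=-4*l^2 + 2*l + m*(2 - 4*l)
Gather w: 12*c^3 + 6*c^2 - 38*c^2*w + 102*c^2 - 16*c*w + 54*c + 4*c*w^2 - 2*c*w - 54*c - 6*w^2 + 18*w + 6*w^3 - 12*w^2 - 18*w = 12*c^3 + 108*c^2 + 6*w^3 + w^2*(4*c - 18) + w*(-38*c^2 - 18*c)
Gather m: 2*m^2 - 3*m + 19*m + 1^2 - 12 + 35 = 2*m^2 + 16*m + 24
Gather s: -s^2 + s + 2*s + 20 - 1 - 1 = -s^2 + 3*s + 18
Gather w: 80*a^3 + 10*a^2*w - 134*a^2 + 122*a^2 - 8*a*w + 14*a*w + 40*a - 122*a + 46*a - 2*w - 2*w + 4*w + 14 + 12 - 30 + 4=80*a^3 - 12*a^2 - 36*a + w*(10*a^2 + 6*a)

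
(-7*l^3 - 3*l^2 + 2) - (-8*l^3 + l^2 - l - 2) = l^3 - 4*l^2 + l + 4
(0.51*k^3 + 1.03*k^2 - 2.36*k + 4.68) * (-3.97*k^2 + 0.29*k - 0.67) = -2.0247*k^5 - 3.9412*k^4 + 9.3262*k^3 - 19.9541*k^2 + 2.9384*k - 3.1356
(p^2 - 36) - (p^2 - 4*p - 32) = 4*p - 4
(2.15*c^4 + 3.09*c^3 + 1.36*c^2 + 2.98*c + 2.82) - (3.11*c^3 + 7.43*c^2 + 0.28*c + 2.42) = 2.15*c^4 - 0.02*c^3 - 6.07*c^2 + 2.7*c + 0.4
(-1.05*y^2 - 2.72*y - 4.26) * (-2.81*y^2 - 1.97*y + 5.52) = 2.9505*y^4 + 9.7117*y^3 + 11.533*y^2 - 6.6222*y - 23.5152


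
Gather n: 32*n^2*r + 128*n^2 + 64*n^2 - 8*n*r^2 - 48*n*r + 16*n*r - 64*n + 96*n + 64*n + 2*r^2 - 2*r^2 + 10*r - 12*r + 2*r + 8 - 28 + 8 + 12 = n^2*(32*r + 192) + n*(-8*r^2 - 32*r + 96)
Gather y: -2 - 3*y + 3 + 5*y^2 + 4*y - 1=5*y^2 + y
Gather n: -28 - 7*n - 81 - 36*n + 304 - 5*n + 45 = 240 - 48*n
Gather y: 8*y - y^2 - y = -y^2 + 7*y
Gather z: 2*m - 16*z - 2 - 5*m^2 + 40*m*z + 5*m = -5*m^2 + 7*m + z*(40*m - 16) - 2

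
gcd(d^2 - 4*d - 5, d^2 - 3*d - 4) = d + 1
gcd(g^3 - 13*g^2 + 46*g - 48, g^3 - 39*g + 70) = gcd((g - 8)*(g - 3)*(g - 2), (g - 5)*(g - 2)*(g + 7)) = g - 2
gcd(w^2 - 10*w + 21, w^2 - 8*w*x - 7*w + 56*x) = w - 7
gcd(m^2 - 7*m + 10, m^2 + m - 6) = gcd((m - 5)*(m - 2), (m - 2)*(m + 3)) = m - 2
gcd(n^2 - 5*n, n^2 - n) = n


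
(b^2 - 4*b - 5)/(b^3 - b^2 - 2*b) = (b - 5)/(b*(b - 2))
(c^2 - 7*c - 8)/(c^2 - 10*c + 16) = (c + 1)/(c - 2)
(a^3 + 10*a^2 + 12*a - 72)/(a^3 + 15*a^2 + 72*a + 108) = (a - 2)/(a + 3)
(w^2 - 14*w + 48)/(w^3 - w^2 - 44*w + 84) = (w - 8)/(w^2 + 5*w - 14)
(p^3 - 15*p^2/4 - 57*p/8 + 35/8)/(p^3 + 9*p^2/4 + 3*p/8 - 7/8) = (p - 5)/(p + 1)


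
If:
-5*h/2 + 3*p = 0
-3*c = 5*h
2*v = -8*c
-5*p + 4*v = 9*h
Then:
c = 0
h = 0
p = 0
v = 0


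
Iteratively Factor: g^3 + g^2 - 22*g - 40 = (g + 2)*(g^2 - g - 20) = (g + 2)*(g + 4)*(g - 5)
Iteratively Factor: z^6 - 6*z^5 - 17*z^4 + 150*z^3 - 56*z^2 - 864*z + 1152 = (z - 4)*(z^5 - 2*z^4 - 25*z^3 + 50*z^2 + 144*z - 288) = (z - 4)^2*(z^4 + 2*z^3 - 17*z^2 - 18*z + 72) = (z - 4)^2*(z - 2)*(z^3 + 4*z^2 - 9*z - 36) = (z - 4)^2*(z - 2)*(z + 3)*(z^2 + z - 12) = (z - 4)^2*(z - 2)*(z + 3)*(z + 4)*(z - 3)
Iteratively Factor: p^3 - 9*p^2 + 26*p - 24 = (p - 3)*(p^2 - 6*p + 8) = (p - 3)*(p - 2)*(p - 4)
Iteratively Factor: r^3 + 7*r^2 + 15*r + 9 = (r + 3)*(r^2 + 4*r + 3) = (r + 1)*(r + 3)*(r + 3)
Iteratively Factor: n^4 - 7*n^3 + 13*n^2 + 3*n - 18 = (n - 2)*(n^3 - 5*n^2 + 3*n + 9) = (n - 3)*(n - 2)*(n^2 - 2*n - 3) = (n - 3)*(n - 2)*(n + 1)*(n - 3)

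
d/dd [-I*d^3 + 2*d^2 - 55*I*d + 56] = -3*I*d^2 + 4*d - 55*I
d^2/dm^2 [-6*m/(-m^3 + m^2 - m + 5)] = 12*(m*(3*m^2 - 2*m + 1)^2 + (-3*m^2 - m*(3*m - 1) + 2*m - 1)*(m^3 - m^2 + m - 5))/(m^3 - m^2 + m - 5)^3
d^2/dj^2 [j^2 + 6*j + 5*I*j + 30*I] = 2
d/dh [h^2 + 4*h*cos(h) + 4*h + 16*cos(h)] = -4*h*sin(h) + 2*h - 16*sin(h) + 4*cos(h) + 4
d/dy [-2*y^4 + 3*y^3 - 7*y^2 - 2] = y*(-8*y^2 + 9*y - 14)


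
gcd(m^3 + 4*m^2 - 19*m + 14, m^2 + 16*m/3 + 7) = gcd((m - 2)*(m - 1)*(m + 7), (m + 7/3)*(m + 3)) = 1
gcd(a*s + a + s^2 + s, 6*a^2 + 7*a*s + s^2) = a + s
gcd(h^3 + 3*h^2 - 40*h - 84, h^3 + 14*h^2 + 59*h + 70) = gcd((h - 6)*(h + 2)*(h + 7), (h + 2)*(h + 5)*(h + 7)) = h^2 + 9*h + 14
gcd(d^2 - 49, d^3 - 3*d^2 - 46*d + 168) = d + 7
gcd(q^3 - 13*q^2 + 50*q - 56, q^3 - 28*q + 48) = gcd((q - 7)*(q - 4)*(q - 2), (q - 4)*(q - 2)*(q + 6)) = q^2 - 6*q + 8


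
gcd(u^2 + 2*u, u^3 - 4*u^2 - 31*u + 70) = 1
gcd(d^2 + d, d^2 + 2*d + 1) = d + 1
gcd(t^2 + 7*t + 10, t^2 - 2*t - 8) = t + 2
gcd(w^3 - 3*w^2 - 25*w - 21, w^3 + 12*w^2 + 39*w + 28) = w + 1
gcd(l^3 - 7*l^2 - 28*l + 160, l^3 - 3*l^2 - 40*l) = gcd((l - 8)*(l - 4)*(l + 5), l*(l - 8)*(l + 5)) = l^2 - 3*l - 40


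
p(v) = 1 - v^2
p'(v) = -2*v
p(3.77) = -13.21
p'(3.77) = -7.54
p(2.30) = -4.29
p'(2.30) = -4.60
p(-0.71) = 0.50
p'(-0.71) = 1.42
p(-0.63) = 0.60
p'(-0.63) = 1.26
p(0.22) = 0.95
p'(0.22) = -0.44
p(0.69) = 0.52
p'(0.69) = -1.38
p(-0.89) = 0.21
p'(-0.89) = 1.78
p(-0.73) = 0.47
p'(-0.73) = 1.46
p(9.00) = -80.00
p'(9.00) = -18.00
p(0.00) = 1.00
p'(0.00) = 0.00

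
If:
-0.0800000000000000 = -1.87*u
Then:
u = 0.04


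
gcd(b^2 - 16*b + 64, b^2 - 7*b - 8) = b - 8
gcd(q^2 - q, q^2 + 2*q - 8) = 1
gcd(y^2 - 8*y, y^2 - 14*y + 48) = y - 8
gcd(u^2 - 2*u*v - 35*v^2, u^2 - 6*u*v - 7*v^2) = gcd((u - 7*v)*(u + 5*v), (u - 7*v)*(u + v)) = u - 7*v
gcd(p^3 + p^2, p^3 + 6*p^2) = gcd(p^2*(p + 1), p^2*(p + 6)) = p^2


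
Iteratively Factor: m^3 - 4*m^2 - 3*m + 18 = (m - 3)*(m^2 - m - 6) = (m - 3)*(m + 2)*(m - 3)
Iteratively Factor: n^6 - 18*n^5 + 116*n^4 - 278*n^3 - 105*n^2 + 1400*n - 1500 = (n - 5)*(n^5 - 13*n^4 + 51*n^3 - 23*n^2 - 220*n + 300) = (n - 5)^2*(n^4 - 8*n^3 + 11*n^2 + 32*n - 60) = (n - 5)^2*(n - 2)*(n^3 - 6*n^2 - n + 30) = (n - 5)^2*(n - 2)*(n + 2)*(n^2 - 8*n + 15) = (n - 5)^2*(n - 3)*(n - 2)*(n + 2)*(n - 5)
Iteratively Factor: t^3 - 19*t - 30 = (t - 5)*(t^2 + 5*t + 6) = (t - 5)*(t + 3)*(t + 2)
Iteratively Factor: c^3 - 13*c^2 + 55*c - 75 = (c - 3)*(c^2 - 10*c + 25) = (c - 5)*(c - 3)*(c - 5)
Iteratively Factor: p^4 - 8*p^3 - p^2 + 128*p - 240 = (p + 4)*(p^3 - 12*p^2 + 47*p - 60) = (p - 4)*(p + 4)*(p^2 - 8*p + 15) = (p - 4)*(p - 3)*(p + 4)*(p - 5)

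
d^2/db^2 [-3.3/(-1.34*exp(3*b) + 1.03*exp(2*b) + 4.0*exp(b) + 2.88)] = ((-39.798*exp(2*b) + 13.596*exp(b) + 13.2)*(-1.34*exp(3*b) + 1.03*exp(2*b) + 4.0*exp(b) + 2.88) - 3.3*(-8.04*exp(2*b) + 4.12*exp(b) + 8.0)*(-4.02*exp(2*b) + 2.06*exp(b) + 4.0)*exp(b))*exp(b)/(-1.34*exp(3*b) + 1.03*exp(2*b) + 4.0*exp(b) + 2.88)^3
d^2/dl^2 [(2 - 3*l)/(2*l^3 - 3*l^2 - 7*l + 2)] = 2*(-36*l^5 + 102*l^4 - 165*l^3 + 42*l^2 + 48*l + 68)/(8*l^9 - 36*l^8 - 30*l^7 + 249*l^6 + 33*l^5 - 555*l^4 - 67*l^3 + 258*l^2 - 84*l + 8)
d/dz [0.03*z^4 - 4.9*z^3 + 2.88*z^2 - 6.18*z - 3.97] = 0.12*z^3 - 14.7*z^2 + 5.76*z - 6.18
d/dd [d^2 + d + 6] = 2*d + 1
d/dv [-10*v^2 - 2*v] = -20*v - 2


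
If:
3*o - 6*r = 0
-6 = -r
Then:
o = 12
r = 6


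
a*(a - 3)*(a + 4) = a^3 + a^2 - 12*a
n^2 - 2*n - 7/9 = (n - 7/3)*(n + 1/3)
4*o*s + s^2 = s*(4*o + s)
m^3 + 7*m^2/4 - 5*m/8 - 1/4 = (m - 1/2)*(m + 1/4)*(m + 2)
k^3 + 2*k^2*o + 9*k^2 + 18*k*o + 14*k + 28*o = (k + 2)*(k + 7)*(k + 2*o)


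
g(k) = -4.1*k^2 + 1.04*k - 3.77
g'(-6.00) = 50.24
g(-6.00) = -157.61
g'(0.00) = 1.04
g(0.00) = -3.77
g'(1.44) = -10.77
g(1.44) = -10.77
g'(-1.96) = 17.11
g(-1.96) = -21.56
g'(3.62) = -28.64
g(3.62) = -53.73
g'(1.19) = -8.72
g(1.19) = -8.34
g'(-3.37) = 28.67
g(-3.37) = -53.84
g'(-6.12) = 51.22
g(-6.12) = -163.70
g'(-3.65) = 30.97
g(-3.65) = -62.19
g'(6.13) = -49.23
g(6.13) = -151.46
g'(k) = 1.04 - 8.2*k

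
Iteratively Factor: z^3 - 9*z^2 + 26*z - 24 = (z - 4)*(z^2 - 5*z + 6) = (z - 4)*(z - 2)*(z - 3)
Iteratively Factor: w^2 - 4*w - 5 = (w - 5)*(w + 1)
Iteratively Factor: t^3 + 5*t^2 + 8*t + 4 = (t + 1)*(t^2 + 4*t + 4) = (t + 1)*(t + 2)*(t + 2)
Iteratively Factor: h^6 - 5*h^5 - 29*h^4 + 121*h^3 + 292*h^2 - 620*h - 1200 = (h + 4)*(h^5 - 9*h^4 + 7*h^3 + 93*h^2 - 80*h - 300) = (h - 3)*(h + 4)*(h^4 - 6*h^3 - 11*h^2 + 60*h + 100) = (h - 5)*(h - 3)*(h + 4)*(h^3 - h^2 - 16*h - 20) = (h - 5)*(h - 3)*(h + 2)*(h + 4)*(h^2 - 3*h - 10) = (h - 5)*(h - 3)*(h + 2)^2*(h + 4)*(h - 5)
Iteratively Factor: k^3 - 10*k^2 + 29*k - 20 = (k - 1)*(k^2 - 9*k + 20) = (k - 4)*(k - 1)*(k - 5)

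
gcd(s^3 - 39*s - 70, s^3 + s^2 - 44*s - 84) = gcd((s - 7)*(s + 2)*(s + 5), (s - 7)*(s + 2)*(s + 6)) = s^2 - 5*s - 14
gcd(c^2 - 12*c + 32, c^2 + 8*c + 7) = 1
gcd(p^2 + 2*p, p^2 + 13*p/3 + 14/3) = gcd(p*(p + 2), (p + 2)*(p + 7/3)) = p + 2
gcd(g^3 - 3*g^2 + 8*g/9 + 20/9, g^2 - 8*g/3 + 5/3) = g - 5/3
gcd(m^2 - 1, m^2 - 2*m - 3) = m + 1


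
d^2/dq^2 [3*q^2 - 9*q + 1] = 6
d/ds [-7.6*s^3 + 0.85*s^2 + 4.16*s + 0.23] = -22.8*s^2 + 1.7*s + 4.16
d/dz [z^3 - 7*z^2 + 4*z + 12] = 3*z^2 - 14*z + 4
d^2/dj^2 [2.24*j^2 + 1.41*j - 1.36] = 4.48000000000000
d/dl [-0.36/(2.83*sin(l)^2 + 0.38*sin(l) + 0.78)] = (2.0376*sin(l) + 0.1368)*cos(l)/(2.83*sin(l)^2 + 0.38*sin(l) + 0.78)^2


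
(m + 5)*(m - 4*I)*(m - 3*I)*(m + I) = m^4 + 5*m^3 - 6*I*m^3 - 5*m^2 - 30*I*m^2 - 25*m - 12*I*m - 60*I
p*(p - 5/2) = p^2 - 5*p/2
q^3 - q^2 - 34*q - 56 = (q - 7)*(q + 2)*(q + 4)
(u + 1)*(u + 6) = u^2 + 7*u + 6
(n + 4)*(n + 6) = n^2 + 10*n + 24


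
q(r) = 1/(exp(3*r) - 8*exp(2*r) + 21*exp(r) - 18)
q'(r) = (-3*exp(3*r) + 16*exp(2*r) - 21*exp(r))/(exp(3*r) - 8*exp(2*r) + 21*exp(r) - 18)^2 = (-3*exp(2*r) + 16*exp(r) - 21)*exp(r)/(exp(3*r) - 8*exp(2*r) + 21*exp(r) - 18)^2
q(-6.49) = -0.06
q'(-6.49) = -0.00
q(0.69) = -157.14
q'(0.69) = -50474.93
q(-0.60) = -0.11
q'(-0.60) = -0.09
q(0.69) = -157.14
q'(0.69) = -50474.93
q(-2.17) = -0.06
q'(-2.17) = -0.01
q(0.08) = -0.30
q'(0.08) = -0.69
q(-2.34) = -0.06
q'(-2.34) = -0.01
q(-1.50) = -0.07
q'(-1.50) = -0.02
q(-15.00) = -0.06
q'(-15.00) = 0.00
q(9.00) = 0.00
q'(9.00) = 0.00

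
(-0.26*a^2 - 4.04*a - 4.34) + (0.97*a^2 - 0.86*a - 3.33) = 0.71*a^2 - 4.9*a - 7.67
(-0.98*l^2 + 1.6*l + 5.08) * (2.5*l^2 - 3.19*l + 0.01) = -2.45*l^4 + 7.1262*l^3 + 7.5862*l^2 - 16.1892*l + 0.0508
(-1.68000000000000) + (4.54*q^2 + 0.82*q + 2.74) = 4.54*q^2 + 0.82*q + 1.06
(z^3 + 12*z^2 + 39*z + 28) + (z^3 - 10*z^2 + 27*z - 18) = 2*z^3 + 2*z^2 + 66*z + 10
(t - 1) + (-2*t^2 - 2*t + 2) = -2*t^2 - t + 1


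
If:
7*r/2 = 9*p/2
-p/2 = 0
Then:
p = 0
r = 0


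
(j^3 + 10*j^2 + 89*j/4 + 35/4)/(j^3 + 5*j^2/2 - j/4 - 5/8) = 2*(j + 7)/(2*j - 1)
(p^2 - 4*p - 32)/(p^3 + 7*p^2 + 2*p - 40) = (p - 8)/(p^2 + 3*p - 10)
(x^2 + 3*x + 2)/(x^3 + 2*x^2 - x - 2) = 1/(x - 1)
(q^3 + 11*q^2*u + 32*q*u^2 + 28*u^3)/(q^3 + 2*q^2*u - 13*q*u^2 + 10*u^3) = (q^3 + 11*q^2*u + 32*q*u^2 + 28*u^3)/(q^3 + 2*q^2*u - 13*q*u^2 + 10*u^3)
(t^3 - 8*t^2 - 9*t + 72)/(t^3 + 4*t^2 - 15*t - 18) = (t^2 - 5*t - 24)/(t^2 + 7*t + 6)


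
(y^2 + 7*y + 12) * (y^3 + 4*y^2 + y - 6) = y^5 + 11*y^4 + 41*y^3 + 49*y^2 - 30*y - 72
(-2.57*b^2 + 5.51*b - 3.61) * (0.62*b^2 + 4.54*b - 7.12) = -1.5934*b^4 - 8.2516*b^3 + 41.0756*b^2 - 55.6206*b + 25.7032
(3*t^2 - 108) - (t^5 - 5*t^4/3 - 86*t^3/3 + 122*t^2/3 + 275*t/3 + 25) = -t^5 + 5*t^4/3 + 86*t^3/3 - 113*t^2/3 - 275*t/3 - 133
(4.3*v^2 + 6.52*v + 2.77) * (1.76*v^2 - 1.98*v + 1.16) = 7.568*v^4 + 2.9612*v^3 - 3.0464*v^2 + 2.0786*v + 3.2132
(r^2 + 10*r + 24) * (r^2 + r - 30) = r^4 + 11*r^3 + 4*r^2 - 276*r - 720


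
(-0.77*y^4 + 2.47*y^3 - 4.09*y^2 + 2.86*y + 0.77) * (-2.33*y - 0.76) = 1.7941*y^5 - 5.1699*y^4 + 7.6525*y^3 - 3.5554*y^2 - 3.9677*y - 0.5852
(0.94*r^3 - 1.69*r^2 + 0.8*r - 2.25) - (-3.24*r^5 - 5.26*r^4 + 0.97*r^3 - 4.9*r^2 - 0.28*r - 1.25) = 3.24*r^5 + 5.26*r^4 - 0.03*r^3 + 3.21*r^2 + 1.08*r - 1.0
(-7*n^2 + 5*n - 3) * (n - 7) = -7*n^3 + 54*n^2 - 38*n + 21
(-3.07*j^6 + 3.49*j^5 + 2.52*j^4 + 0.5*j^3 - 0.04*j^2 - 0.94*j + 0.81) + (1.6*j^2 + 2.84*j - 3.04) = -3.07*j^6 + 3.49*j^5 + 2.52*j^4 + 0.5*j^3 + 1.56*j^2 + 1.9*j - 2.23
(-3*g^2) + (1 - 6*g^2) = 1 - 9*g^2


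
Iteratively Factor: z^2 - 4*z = (z - 4)*(z)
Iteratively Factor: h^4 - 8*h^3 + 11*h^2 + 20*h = (h + 1)*(h^3 - 9*h^2 + 20*h) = (h - 5)*(h + 1)*(h^2 - 4*h) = h*(h - 5)*(h + 1)*(h - 4)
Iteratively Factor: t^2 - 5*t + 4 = (t - 4)*(t - 1)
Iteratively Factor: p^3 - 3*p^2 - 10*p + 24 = (p - 2)*(p^2 - p - 12) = (p - 4)*(p - 2)*(p + 3)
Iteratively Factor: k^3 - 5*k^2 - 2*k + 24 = (k + 2)*(k^2 - 7*k + 12) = (k - 3)*(k + 2)*(k - 4)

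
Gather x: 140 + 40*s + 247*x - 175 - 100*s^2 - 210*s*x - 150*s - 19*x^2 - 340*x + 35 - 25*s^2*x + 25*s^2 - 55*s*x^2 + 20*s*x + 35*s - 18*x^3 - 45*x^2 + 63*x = -75*s^2 - 75*s - 18*x^3 + x^2*(-55*s - 64) + x*(-25*s^2 - 190*s - 30)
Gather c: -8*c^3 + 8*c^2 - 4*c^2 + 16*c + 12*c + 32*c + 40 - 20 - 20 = -8*c^3 + 4*c^2 + 60*c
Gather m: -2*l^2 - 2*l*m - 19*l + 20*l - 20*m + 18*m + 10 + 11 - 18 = -2*l^2 + l + m*(-2*l - 2) + 3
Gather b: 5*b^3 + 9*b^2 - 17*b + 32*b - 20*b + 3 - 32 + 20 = 5*b^3 + 9*b^2 - 5*b - 9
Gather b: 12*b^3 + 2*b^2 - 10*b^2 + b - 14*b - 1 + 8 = 12*b^3 - 8*b^2 - 13*b + 7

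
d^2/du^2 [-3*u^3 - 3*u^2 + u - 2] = -18*u - 6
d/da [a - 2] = 1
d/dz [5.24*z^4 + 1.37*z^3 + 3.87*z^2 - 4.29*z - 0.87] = 20.96*z^3 + 4.11*z^2 + 7.74*z - 4.29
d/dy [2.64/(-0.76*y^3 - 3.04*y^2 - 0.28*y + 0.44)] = (6.0192*y^2 + 16.0512*y + 0.7392)/(0.76*y^3 + 3.04*y^2 + 0.28*y - 0.44)^2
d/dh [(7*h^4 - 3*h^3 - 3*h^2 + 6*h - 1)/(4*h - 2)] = (42*h^4 - 40*h^3 + 3*h^2 + 6*h - 4)/(2*(4*h^2 - 4*h + 1))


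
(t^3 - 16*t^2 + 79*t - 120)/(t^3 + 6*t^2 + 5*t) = (t^3 - 16*t^2 + 79*t - 120)/(t*(t^2 + 6*t + 5))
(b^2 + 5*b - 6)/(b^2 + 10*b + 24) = (b - 1)/(b + 4)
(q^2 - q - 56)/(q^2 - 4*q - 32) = (q + 7)/(q + 4)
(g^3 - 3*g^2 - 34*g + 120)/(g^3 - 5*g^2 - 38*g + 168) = (g - 5)/(g - 7)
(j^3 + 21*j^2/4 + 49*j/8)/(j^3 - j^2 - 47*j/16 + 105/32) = 4*j*(2*j + 7)/(8*j^2 - 22*j + 15)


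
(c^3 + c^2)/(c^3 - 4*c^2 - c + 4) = c^2/(c^2 - 5*c + 4)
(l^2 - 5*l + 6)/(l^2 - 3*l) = (l - 2)/l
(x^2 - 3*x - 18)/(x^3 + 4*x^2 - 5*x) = (x^2 - 3*x - 18)/(x*(x^2 + 4*x - 5))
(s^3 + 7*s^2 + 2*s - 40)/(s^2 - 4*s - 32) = (s^2 + 3*s - 10)/(s - 8)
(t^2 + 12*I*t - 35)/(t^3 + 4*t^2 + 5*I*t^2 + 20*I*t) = (t + 7*I)/(t*(t + 4))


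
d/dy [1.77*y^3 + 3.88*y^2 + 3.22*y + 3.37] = 5.31*y^2 + 7.76*y + 3.22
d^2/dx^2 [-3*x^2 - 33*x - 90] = -6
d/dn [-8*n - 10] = -8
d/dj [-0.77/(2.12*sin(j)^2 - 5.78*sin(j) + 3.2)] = (3.2648*sin(j) - 4.4506)*cos(j)/(2.12*sin(j)^2 - 5.78*sin(j) + 3.2)^2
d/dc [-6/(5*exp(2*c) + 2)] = 60*exp(2*c)/(5*exp(2*c) + 2)^2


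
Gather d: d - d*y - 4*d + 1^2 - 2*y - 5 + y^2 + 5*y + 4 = d*(-y - 3) + y^2 + 3*y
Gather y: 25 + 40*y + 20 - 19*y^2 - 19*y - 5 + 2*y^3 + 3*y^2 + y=2*y^3 - 16*y^2 + 22*y + 40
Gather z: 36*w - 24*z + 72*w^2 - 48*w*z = 72*w^2 + 36*w + z*(-48*w - 24)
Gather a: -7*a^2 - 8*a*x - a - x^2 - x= -7*a^2 + a*(-8*x - 1) - x^2 - x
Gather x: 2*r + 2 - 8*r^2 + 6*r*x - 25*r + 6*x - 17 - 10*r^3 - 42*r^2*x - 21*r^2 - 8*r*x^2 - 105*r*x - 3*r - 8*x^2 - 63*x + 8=-10*r^3 - 29*r^2 - 26*r + x^2*(-8*r - 8) + x*(-42*r^2 - 99*r - 57) - 7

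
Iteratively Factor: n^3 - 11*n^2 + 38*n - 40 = (n - 5)*(n^2 - 6*n + 8) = (n - 5)*(n - 4)*(n - 2)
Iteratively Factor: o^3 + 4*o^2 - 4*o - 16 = (o + 4)*(o^2 - 4) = (o + 2)*(o + 4)*(o - 2)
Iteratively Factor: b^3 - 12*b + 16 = (b + 4)*(b^2 - 4*b + 4) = (b - 2)*(b + 4)*(b - 2)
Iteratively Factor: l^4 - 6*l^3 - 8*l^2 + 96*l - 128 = (l - 4)*(l^3 - 2*l^2 - 16*l + 32) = (l - 4)^2*(l^2 + 2*l - 8) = (l - 4)^2*(l + 4)*(l - 2)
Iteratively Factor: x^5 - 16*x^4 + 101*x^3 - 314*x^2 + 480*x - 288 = (x - 3)*(x^4 - 13*x^3 + 62*x^2 - 128*x + 96) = (x - 4)*(x - 3)*(x^3 - 9*x^2 + 26*x - 24) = (x - 4)*(x - 3)*(x - 2)*(x^2 - 7*x + 12) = (x - 4)*(x - 3)^2*(x - 2)*(x - 4)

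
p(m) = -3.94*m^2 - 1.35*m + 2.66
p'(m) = -7.88*m - 1.35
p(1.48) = -7.97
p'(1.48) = -13.01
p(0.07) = 2.55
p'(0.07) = -1.90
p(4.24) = -73.90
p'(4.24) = -34.76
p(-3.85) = -50.54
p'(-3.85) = 28.99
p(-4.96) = -87.57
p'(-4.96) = 37.73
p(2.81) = -32.24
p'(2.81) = -23.49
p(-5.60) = -113.34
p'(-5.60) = 42.78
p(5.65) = -130.74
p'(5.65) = -45.87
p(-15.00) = -863.59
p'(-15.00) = 116.85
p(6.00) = -147.28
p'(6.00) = -48.63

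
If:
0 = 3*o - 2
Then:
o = 2/3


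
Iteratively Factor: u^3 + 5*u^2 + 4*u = (u)*(u^2 + 5*u + 4) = u*(u + 1)*(u + 4)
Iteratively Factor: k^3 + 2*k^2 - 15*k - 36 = (k + 3)*(k^2 - k - 12) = (k + 3)^2*(k - 4)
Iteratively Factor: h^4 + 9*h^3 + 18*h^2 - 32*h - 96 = (h + 4)*(h^3 + 5*h^2 - 2*h - 24) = (h + 3)*(h + 4)*(h^2 + 2*h - 8) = (h - 2)*(h + 3)*(h + 4)*(h + 4)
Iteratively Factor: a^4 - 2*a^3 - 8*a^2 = (a)*(a^3 - 2*a^2 - 8*a) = a*(a - 4)*(a^2 + 2*a) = a^2*(a - 4)*(a + 2)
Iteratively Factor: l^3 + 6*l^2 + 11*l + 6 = (l + 2)*(l^2 + 4*l + 3) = (l + 2)*(l + 3)*(l + 1)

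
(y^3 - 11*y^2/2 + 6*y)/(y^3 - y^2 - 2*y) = (-y^2 + 11*y/2 - 6)/(-y^2 + y + 2)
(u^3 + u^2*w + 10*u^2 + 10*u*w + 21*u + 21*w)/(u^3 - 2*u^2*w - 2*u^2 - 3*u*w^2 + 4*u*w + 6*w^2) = (u^2 + 10*u + 21)/(u^2 - 3*u*w - 2*u + 6*w)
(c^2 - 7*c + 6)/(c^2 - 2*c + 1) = (c - 6)/(c - 1)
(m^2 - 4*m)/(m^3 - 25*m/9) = 9*(m - 4)/(9*m^2 - 25)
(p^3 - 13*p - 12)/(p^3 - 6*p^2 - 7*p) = (p^2 - p - 12)/(p*(p - 7))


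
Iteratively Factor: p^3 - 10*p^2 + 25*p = (p)*(p^2 - 10*p + 25) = p*(p - 5)*(p - 5)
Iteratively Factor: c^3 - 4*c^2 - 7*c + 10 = (c - 5)*(c^2 + c - 2) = (c - 5)*(c + 2)*(c - 1)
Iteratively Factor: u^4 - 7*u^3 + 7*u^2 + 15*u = (u + 1)*(u^3 - 8*u^2 + 15*u) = (u - 3)*(u + 1)*(u^2 - 5*u) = (u - 5)*(u - 3)*(u + 1)*(u)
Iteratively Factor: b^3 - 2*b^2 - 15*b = (b)*(b^2 - 2*b - 15) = b*(b - 5)*(b + 3)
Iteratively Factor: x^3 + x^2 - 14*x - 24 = (x + 2)*(x^2 - x - 12) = (x - 4)*(x + 2)*(x + 3)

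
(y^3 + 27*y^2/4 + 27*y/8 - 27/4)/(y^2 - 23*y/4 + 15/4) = (y^2 + 15*y/2 + 9)/(y - 5)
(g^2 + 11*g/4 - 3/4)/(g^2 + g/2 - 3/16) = 4*(g + 3)/(4*g + 3)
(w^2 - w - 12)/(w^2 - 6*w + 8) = (w + 3)/(w - 2)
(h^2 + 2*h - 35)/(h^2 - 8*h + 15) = (h + 7)/(h - 3)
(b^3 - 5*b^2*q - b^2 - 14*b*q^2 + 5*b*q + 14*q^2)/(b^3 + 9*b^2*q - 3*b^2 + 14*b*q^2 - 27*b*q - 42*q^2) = (b^2 - 7*b*q - b + 7*q)/(b^2 + 7*b*q - 3*b - 21*q)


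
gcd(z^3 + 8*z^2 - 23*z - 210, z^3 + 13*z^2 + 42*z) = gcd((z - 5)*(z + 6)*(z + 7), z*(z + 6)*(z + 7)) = z^2 + 13*z + 42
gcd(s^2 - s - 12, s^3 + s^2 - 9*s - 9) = s + 3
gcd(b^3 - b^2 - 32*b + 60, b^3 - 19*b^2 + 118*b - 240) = b - 5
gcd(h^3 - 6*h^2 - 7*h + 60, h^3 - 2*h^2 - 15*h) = h^2 - 2*h - 15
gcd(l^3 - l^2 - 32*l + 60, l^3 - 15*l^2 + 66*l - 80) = l^2 - 7*l + 10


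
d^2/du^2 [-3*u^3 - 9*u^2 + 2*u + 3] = -18*u - 18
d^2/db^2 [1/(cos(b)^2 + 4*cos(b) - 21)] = (-4*sin(b)^4 + 102*sin(b)^2 - 69*cos(b) - 3*cos(3*b) - 24)/((cos(b) - 3)^3*(cos(b) + 7)^3)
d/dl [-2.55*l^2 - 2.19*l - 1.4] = -5.1*l - 2.19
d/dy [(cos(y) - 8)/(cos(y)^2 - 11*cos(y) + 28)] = (cos(y)^2 - 16*cos(y) + 60)*sin(y)/(cos(y)^2 - 11*cos(y) + 28)^2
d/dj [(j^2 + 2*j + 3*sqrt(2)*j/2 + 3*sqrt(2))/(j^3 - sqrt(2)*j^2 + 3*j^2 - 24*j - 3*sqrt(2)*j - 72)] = (-(4*j + 4 + 3*sqrt(2))*(-j^3 - 3*j^2 + sqrt(2)*j^2 + 3*sqrt(2)*j + 24*j + 72) + (2*j^2 + 4*j + 3*sqrt(2)*j + 6*sqrt(2))*(-3*j^2 - 6*j + 2*sqrt(2)*j + 3*sqrt(2) + 24))/(2*(-j^3 - 3*j^2 + sqrt(2)*j^2 + 3*sqrt(2)*j + 24*j + 72)^2)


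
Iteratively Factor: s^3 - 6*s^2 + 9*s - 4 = (s - 4)*(s^2 - 2*s + 1) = (s - 4)*(s - 1)*(s - 1)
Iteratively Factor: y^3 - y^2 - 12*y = (y - 4)*(y^2 + 3*y) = y*(y - 4)*(y + 3)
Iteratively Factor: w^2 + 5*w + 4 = (w + 1)*(w + 4)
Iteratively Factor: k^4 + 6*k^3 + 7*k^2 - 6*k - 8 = (k + 2)*(k^3 + 4*k^2 - k - 4) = (k + 2)*(k + 4)*(k^2 - 1) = (k + 1)*(k + 2)*(k + 4)*(k - 1)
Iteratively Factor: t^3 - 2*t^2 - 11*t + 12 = (t - 1)*(t^2 - t - 12) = (t - 1)*(t + 3)*(t - 4)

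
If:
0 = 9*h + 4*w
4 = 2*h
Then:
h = 2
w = -9/2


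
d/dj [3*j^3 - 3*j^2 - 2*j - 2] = 9*j^2 - 6*j - 2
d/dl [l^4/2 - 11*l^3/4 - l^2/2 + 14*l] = 2*l^3 - 33*l^2/4 - l + 14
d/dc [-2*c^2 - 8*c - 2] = -4*c - 8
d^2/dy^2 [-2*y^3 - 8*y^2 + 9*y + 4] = -12*y - 16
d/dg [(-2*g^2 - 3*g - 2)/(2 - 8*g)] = (8*g^2 - 4*g - 11)/(2*(16*g^2 - 8*g + 1))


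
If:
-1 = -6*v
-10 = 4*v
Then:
No Solution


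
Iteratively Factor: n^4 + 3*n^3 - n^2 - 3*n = (n + 3)*(n^3 - n) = (n - 1)*(n + 3)*(n^2 + n) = (n - 1)*(n + 1)*(n + 3)*(n)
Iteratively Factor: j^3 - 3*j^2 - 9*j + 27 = (j - 3)*(j^2 - 9) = (j - 3)^2*(j + 3)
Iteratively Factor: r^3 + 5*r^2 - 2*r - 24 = (r - 2)*(r^2 + 7*r + 12) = (r - 2)*(r + 4)*(r + 3)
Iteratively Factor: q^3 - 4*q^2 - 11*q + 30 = (q - 5)*(q^2 + q - 6) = (q - 5)*(q + 3)*(q - 2)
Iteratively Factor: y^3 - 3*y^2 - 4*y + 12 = (y - 3)*(y^2 - 4) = (y - 3)*(y + 2)*(y - 2)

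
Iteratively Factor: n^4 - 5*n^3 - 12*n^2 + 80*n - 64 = (n - 4)*(n^3 - n^2 - 16*n + 16) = (n - 4)*(n + 4)*(n^2 - 5*n + 4) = (n - 4)^2*(n + 4)*(n - 1)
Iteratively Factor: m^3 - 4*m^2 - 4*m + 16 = (m - 2)*(m^2 - 2*m - 8) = (m - 2)*(m + 2)*(m - 4)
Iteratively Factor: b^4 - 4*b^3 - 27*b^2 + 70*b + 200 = (b + 2)*(b^3 - 6*b^2 - 15*b + 100) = (b - 5)*(b + 2)*(b^2 - b - 20) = (b - 5)*(b + 2)*(b + 4)*(b - 5)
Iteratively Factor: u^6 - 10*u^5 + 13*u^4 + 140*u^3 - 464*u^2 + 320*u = (u - 1)*(u^5 - 9*u^4 + 4*u^3 + 144*u^2 - 320*u) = (u - 4)*(u - 1)*(u^4 - 5*u^3 - 16*u^2 + 80*u) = u*(u - 4)*(u - 1)*(u^3 - 5*u^2 - 16*u + 80) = u*(u - 5)*(u - 4)*(u - 1)*(u^2 - 16) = u*(u - 5)*(u - 4)^2*(u - 1)*(u + 4)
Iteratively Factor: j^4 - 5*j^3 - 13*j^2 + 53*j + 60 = (j - 5)*(j^3 - 13*j - 12) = (j - 5)*(j + 3)*(j^2 - 3*j - 4) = (j - 5)*(j - 4)*(j + 3)*(j + 1)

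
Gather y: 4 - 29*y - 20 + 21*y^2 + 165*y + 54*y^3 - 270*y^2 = 54*y^3 - 249*y^2 + 136*y - 16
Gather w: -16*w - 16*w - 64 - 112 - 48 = -32*w - 224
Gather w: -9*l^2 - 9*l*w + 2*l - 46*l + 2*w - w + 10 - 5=-9*l^2 - 44*l + w*(1 - 9*l) + 5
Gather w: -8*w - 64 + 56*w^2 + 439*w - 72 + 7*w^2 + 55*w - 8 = 63*w^2 + 486*w - 144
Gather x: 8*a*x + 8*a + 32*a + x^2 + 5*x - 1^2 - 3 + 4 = 40*a + x^2 + x*(8*a + 5)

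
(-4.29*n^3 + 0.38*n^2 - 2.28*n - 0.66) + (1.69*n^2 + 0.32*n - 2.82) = -4.29*n^3 + 2.07*n^2 - 1.96*n - 3.48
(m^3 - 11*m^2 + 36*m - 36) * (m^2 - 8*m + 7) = m^5 - 19*m^4 + 131*m^3 - 401*m^2 + 540*m - 252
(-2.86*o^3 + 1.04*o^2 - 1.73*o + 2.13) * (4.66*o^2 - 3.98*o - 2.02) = -13.3276*o^5 + 16.2292*o^4 - 6.4238*o^3 + 14.7104*o^2 - 4.9828*o - 4.3026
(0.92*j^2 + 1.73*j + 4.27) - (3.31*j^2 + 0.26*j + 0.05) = -2.39*j^2 + 1.47*j + 4.22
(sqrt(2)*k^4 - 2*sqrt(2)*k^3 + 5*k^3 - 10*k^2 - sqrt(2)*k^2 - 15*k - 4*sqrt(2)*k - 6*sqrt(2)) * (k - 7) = sqrt(2)*k^5 - 9*sqrt(2)*k^4 + 5*k^4 - 45*k^3 + 13*sqrt(2)*k^3 + 3*sqrt(2)*k^2 + 55*k^2 + 22*sqrt(2)*k + 105*k + 42*sqrt(2)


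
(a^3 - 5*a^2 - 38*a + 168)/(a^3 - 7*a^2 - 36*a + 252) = (a - 4)/(a - 6)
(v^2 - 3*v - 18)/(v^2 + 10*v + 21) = (v - 6)/(v + 7)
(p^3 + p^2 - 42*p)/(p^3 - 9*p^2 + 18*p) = (p + 7)/(p - 3)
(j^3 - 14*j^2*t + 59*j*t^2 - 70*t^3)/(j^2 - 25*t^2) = (j^2 - 9*j*t + 14*t^2)/(j + 5*t)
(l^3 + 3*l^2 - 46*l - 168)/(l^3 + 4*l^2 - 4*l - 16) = (l^2 - l - 42)/(l^2 - 4)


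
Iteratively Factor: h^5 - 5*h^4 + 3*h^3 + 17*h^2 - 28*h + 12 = (h - 2)*(h^4 - 3*h^3 - 3*h^2 + 11*h - 6) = (h - 2)*(h - 1)*(h^3 - 2*h^2 - 5*h + 6) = (h - 3)*(h - 2)*(h - 1)*(h^2 + h - 2) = (h - 3)*(h - 2)*(h - 1)*(h + 2)*(h - 1)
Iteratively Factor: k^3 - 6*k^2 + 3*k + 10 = (k - 5)*(k^2 - k - 2) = (k - 5)*(k - 2)*(k + 1)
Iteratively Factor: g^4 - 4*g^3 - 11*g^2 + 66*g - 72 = (g - 3)*(g^3 - g^2 - 14*g + 24) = (g - 3)^2*(g^2 + 2*g - 8) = (g - 3)^2*(g + 4)*(g - 2)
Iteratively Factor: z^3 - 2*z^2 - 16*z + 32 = (z + 4)*(z^2 - 6*z + 8) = (z - 4)*(z + 4)*(z - 2)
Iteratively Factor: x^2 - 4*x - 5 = (x + 1)*(x - 5)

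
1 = 1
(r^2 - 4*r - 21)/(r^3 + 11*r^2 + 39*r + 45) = (r - 7)/(r^2 + 8*r + 15)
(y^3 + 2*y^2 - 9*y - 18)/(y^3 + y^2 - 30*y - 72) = (y^2 - y - 6)/(y^2 - 2*y - 24)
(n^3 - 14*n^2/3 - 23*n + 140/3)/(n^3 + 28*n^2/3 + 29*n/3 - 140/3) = (n - 7)/(n + 7)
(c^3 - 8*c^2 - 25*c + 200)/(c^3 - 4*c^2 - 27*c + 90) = (c^2 - 13*c + 40)/(c^2 - 9*c + 18)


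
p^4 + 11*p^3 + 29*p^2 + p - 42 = (p - 1)*(p + 2)*(p + 3)*(p + 7)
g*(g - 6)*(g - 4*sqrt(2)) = g^3 - 6*g^2 - 4*sqrt(2)*g^2 + 24*sqrt(2)*g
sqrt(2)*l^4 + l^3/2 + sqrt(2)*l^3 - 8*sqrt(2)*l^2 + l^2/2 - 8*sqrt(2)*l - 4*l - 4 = (l + 1)*(l - 2*sqrt(2))*(l + 2*sqrt(2))*(sqrt(2)*l + 1/2)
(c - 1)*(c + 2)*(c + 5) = c^3 + 6*c^2 + 3*c - 10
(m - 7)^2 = m^2 - 14*m + 49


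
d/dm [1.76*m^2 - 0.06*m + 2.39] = 3.52*m - 0.06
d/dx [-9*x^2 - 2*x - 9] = -18*x - 2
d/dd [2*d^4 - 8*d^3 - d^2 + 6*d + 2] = 8*d^3 - 24*d^2 - 2*d + 6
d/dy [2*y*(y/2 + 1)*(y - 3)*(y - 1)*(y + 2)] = 5*y^4 - 27*y^2 - 8*y + 12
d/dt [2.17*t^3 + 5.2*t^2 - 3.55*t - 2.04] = 6.51*t^2 + 10.4*t - 3.55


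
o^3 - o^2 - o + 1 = (o - 1)^2*(o + 1)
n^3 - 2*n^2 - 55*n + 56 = (n - 8)*(n - 1)*(n + 7)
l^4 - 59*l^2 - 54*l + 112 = (l - 8)*(l - 1)*(l + 2)*(l + 7)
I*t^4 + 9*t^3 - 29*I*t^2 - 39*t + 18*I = (t - 3*I)^2*(t - 2*I)*(I*t + 1)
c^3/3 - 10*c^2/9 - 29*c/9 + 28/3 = (c/3 + 1)*(c - 4)*(c - 7/3)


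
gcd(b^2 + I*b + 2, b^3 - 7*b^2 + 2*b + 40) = 1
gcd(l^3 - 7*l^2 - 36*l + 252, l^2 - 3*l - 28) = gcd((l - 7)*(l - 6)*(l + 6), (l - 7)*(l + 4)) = l - 7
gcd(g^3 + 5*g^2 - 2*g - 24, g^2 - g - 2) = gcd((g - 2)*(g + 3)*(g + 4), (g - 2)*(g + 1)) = g - 2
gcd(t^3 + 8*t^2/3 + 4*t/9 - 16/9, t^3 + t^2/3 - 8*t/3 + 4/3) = t^2 + 4*t/3 - 4/3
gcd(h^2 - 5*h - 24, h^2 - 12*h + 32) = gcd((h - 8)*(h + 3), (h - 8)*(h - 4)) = h - 8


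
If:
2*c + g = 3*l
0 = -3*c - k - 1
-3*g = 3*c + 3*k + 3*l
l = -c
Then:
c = -1/8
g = 5/8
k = -5/8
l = 1/8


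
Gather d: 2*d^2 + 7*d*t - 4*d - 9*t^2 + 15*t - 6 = 2*d^2 + d*(7*t - 4) - 9*t^2 + 15*t - 6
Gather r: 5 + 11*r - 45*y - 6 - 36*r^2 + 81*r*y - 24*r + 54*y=-36*r^2 + r*(81*y - 13) + 9*y - 1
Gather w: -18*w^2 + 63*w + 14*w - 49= -18*w^2 + 77*w - 49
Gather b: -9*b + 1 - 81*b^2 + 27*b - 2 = -81*b^2 + 18*b - 1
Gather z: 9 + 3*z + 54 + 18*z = 21*z + 63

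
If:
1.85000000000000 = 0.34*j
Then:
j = 5.44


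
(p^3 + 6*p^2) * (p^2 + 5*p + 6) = p^5 + 11*p^4 + 36*p^3 + 36*p^2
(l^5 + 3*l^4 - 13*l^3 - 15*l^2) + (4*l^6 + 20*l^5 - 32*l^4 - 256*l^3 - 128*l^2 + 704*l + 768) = 4*l^6 + 21*l^5 - 29*l^4 - 269*l^3 - 143*l^2 + 704*l + 768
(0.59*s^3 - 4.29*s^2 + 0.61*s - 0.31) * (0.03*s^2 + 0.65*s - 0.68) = 0.0177*s^5 + 0.2548*s^4 - 3.1714*s^3 + 3.3044*s^2 - 0.6163*s + 0.2108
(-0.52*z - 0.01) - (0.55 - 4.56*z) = 4.04*z - 0.56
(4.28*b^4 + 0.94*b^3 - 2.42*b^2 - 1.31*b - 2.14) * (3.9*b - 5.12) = 16.692*b^5 - 18.2476*b^4 - 14.2508*b^3 + 7.2814*b^2 - 1.6388*b + 10.9568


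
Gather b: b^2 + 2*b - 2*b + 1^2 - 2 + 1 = b^2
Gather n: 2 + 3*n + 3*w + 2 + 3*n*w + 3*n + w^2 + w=n*(3*w + 6) + w^2 + 4*w + 4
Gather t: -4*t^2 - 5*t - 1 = -4*t^2 - 5*t - 1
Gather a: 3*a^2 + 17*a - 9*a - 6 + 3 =3*a^2 + 8*a - 3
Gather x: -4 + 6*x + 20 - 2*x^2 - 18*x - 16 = -2*x^2 - 12*x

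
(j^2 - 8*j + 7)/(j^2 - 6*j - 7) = (j - 1)/(j + 1)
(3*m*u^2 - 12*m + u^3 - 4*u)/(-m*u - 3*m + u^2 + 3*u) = (-3*m*u^2 + 12*m - u^3 + 4*u)/(m*u + 3*m - u^2 - 3*u)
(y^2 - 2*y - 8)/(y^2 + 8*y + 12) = (y - 4)/(y + 6)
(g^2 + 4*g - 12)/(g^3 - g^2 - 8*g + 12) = (g + 6)/(g^2 + g - 6)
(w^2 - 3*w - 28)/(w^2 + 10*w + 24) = (w - 7)/(w + 6)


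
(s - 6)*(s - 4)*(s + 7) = s^3 - 3*s^2 - 46*s + 168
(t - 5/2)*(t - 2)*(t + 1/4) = t^3 - 17*t^2/4 + 31*t/8 + 5/4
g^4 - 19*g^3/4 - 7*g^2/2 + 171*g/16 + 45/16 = (g - 5)*(g - 3/2)*(g + 1/4)*(g + 3/2)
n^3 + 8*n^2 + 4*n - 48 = (n - 2)*(n + 4)*(n + 6)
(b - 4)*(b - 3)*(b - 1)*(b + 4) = b^4 - 4*b^3 - 13*b^2 + 64*b - 48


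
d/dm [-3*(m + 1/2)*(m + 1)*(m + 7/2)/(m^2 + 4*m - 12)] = 3*(-4*m^4 - 32*m^3 + 87*m^2 + 494*m + 304)/(4*(m^4 + 8*m^3 - 8*m^2 - 96*m + 144))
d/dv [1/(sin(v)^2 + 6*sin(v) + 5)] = -2*(sin(v) + 3)*cos(v)/(sin(v)^2 + 6*sin(v) + 5)^2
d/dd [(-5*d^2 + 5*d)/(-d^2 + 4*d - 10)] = 5*(-3*d^2 + 20*d - 10)/(d^4 - 8*d^3 + 36*d^2 - 80*d + 100)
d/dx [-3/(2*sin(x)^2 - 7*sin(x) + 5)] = 3*(4*sin(x) - 7)*cos(x)/(2*sin(x)^2 - 7*sin(x) + 5)^2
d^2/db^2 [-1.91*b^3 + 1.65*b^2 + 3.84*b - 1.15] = 3.3 - 11.46*b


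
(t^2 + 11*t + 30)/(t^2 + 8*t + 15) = (t + 6)/(t + 3)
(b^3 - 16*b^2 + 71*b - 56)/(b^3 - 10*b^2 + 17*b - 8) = (b - 7)/(b - 1)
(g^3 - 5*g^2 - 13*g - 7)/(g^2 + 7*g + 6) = (g^2 - 6*g - 7)/(g + 6)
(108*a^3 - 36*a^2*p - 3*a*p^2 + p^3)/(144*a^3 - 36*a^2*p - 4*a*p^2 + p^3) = (-3*a + p)/(-4*a + p)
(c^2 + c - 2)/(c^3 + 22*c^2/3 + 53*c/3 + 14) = 3*(c - 1)/(3*c^2 + 16*c + 21)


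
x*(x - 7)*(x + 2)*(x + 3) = x^4 - 2*x^3 - 29*x^2 - 42*x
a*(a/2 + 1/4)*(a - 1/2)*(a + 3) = a^4/2 + 3*a^3/2 - a^2/8 - 3*a/8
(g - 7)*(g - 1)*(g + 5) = g^3 - 3*g^2 - 33*g + 35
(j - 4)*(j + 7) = j^2 + 3*j - 28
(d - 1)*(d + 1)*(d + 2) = d^3 + 2*d^2 - d - 2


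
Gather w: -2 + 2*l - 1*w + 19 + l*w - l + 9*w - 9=l + w*(l + 8) + 8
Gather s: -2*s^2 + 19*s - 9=-2*s^2 + 19*s - 9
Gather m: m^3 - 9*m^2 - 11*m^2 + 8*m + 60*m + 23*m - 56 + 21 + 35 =m^3 - 20*m^2 + 91*m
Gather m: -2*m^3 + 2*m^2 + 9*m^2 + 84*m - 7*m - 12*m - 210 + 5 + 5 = -2*m^3 + 11*m^2 + 65*m - 200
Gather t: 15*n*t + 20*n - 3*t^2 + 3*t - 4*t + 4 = 20*n - 3*t^2 + t*(15*n - 1) + 4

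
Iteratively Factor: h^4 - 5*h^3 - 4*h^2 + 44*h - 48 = (h - 2)*(h^3 - 3*h^2 - 10*h + 24) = (h - 2)*(h + 3)*(h^2 - 6*h + 8) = (h - 4)*(h - 2)*(h + 3)*(h - 2)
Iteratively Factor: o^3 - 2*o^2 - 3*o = (o)*(o^2 - 2*o - 3) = o*(o - 3)*(o + 1)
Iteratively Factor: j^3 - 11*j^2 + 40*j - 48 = (j - 4)*(j^2 - 7*j + 12) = (j - 4)*(j - 3)*(j - 4)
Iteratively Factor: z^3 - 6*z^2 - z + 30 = (z - 5)*(z^2 - z - 6) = (z - 5)*(z + 2)*(z - 3)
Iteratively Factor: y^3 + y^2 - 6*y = (y + 3)*(y^2 - 2*y) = y*(y + 3)*(y - 2)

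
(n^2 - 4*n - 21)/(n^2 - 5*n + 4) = (n^2 - 4*n - 21)/(n^2 - 5*n + 4)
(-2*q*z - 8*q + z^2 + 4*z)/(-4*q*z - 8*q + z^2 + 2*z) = (2*q*z + 8*q - z^2 - 4*z)/(4*q*z + 8*q - z^2 - 2*z)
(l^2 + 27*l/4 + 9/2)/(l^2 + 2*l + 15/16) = 4*(l + 6)/(4*l + 5)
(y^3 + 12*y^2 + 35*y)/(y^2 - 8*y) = (y^2 + 12*y + 35)/(y - 8)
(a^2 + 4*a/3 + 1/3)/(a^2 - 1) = (a + 1/3)/(a - 1)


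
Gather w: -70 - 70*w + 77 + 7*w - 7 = -63*w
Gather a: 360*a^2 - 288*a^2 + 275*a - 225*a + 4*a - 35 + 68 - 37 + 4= 72*a^2 + 54*a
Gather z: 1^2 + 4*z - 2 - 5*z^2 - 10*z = -5*z^2 - 6*z - 1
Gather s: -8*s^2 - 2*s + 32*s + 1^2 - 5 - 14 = -8*s^2 + 30*s - 18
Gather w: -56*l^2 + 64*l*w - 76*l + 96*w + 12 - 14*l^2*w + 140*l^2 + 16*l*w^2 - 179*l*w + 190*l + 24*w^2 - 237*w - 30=84*l^2 + 114*l + w^2*(16*l + 24) + w*(-14*l^2 - 115*l - 141) - 18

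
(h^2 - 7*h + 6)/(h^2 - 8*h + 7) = (h - 6)/(h - 7)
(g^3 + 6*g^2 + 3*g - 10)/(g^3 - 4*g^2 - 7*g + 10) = (g + 5)/(g - 5)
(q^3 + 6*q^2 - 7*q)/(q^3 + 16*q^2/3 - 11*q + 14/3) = 3*q/(3*q - 2)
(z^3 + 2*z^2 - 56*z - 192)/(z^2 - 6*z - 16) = (z^2 + 10*z + 24)/(z + 2)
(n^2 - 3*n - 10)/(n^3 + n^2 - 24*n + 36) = (n^2 - 3*n - 10)/(n^3 + n^2 - 24*n + 36)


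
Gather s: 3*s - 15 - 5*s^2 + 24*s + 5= -5*s^2 + 27*s - 10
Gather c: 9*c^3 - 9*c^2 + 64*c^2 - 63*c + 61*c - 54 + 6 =9*c^3 + 55*c^2 - 2*c - 48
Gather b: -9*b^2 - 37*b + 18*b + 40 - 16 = -9*b^2 - 19*b + 24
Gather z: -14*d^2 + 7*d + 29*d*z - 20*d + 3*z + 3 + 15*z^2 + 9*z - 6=-14*d^2 - 13*d + 15*z^2 + z*(29*d + 12) - 3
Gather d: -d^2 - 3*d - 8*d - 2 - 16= -d^2 - 11*d - 18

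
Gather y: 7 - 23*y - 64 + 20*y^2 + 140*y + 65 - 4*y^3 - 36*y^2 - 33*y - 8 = -4*y^3 - 16*y^2 + 84*y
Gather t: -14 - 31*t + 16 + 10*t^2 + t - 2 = 10*t^2 - 30*t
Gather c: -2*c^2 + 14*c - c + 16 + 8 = -2*c^2 + 13*c + 24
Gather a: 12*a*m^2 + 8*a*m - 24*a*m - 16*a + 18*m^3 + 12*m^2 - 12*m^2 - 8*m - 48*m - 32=a*(12*m^2 - 16*m - 16) + 18*m^3 - 56*m - 32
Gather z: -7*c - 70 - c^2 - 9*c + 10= -c^2 - 16*c - 60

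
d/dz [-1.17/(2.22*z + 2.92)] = 2.5974/(2.22*z + 2.92)^2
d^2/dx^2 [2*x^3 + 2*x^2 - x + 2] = 12*x + 4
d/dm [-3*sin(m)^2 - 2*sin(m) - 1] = -2*(3*sin(m) + 1)*cos(m)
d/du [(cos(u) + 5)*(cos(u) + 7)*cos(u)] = (3*sin(u)^2 - 24*cos(u) - 38)*sin(u)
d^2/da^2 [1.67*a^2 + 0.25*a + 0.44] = 3.34000000000000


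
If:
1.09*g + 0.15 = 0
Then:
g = -0.14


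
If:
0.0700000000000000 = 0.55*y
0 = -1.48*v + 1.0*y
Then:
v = 0.09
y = 0.13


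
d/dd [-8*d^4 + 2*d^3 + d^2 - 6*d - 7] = -32*d^3 + 6*d^2 + 2*d - 6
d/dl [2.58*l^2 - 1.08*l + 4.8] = 5.16*l - 1.08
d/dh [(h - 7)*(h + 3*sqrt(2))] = 2*h - 7 + 3*sqrt(2)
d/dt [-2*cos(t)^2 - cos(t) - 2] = (4*cos(t) + 1)*sin(t)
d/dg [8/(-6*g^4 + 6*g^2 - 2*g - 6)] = 4*(12*g^3 - 6*g + 1)/(3*g^4 - 3*g^2 + g + 3)^2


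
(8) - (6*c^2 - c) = -6*c^2 + c + 8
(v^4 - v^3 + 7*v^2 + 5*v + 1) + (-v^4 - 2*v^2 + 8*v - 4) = -v^3 + 5*v^2 + 13*v - 3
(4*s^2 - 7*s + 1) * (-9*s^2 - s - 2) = -36*s^4 + 59*s^3 - 10*s^2 + 13*s - 2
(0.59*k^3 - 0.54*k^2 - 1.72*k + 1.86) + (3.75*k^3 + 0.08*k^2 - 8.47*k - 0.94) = 4.34*k^3 - 0.46*k^2 - 10.19*k + 0.92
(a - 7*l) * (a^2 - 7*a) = a^3 - 7*a^2*l - 7*a^2 + 49*a*l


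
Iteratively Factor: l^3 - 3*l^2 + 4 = (l + 1)*(l^2 - 4*l + 4) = (l - 2)*(l + 1)*(l - 2)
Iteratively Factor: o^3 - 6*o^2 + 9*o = (o - 3)*(o^2 - 3*o) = (o - 3)^2*(o)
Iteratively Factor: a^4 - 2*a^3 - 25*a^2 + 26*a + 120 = (a + 4)*(a^3 - 6*a^2 - a + 30) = (a + 2)*(a + 4)*(a^2 - 8*a + 15) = (a - 5)*(a + 2)*(a + 4)*(a - 3)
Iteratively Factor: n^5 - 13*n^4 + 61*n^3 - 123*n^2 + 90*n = (n - 2)*(n^4 - 11*n^3 + 39*n^2 - 45*n) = (n - 5)*(n - 2)*(n^3 - 6*n^2 + 9*n) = (n - 5)*(n - 3)*(n - 2)*(n^2 - 3*n) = n*(n - 5)*(n - 3)*(n - 2)*(n - 3)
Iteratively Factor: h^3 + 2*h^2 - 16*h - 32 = (h + 2)*(h^2 - 16) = (h - 4)*(h + 2)*(h + 4)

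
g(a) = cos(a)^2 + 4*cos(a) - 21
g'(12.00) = 3.05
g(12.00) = -16.91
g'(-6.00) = -1.65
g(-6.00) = -16.24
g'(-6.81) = 2.88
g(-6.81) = -16.80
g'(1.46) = -4.20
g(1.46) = -20.55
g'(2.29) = -2.02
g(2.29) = -23.20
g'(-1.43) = 4.24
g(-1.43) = -20.42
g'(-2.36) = 1.82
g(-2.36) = -23.34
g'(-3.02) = 0.24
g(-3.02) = -23.99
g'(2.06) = -2.70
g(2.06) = -22.66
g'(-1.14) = 4.39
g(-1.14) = -19.16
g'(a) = -2*sin(a)*cos(a) - 4*sin(a)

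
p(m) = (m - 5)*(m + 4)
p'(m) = 2*m - 1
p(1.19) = -19.77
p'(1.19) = 1.38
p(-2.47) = -11.43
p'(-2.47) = -5.94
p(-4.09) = 0.82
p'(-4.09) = -9.18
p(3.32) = -12.30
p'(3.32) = 5.64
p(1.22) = -19.73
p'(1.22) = 1.44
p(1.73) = -18.74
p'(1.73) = 2.46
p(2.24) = -17.22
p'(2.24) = 3.48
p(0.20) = -20.16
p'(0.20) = -0.60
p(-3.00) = -8.00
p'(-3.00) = -7.00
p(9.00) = 52.00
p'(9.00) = 17.00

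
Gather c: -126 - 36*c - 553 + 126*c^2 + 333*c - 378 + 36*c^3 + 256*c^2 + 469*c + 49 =36*c^3 + 382*c^2 + 766*c - 1008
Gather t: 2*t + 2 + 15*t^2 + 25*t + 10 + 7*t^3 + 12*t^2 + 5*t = 7*t^3 + 27*t^2 + 32*t + 12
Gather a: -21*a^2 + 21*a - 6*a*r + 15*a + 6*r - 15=-21*a^2 + a*(36 - 6*r) + 6*r - 15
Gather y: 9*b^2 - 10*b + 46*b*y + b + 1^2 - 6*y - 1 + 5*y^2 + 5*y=9*b^2 - 9*b + 5*y^2 + y*(46*b - 1)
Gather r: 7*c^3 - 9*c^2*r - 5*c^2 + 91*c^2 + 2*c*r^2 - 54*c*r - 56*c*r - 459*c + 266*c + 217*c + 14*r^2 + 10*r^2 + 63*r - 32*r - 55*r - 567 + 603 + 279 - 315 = 7*c^3 + 86*c^2 + 24*c + r^2*(2*c + 24) + r*(-9*c^2 - 110*c - 24)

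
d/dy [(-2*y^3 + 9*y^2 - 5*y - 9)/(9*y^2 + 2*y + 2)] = (-18*y^4 - 8*y^3 + 51*y^2 + 198*y + 8)/(81*y^4 + 36*y^3 + 40*y^2 + 8*y + 4)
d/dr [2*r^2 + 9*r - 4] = 4*r + 9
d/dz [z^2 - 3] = 2*z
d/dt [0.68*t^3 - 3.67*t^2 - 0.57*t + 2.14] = 2.04*t^2 - 7.34*t - 0.57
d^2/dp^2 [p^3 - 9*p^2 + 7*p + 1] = 6*p - 18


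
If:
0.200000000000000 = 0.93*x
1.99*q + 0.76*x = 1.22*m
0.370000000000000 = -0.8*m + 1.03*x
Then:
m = -0.19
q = -0.20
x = 0.22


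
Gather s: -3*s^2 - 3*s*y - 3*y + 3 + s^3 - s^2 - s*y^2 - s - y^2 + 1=s^3 - 4*s^2 + s*(-y^2 - 3*y - 1) - y^2 - 3*y + 4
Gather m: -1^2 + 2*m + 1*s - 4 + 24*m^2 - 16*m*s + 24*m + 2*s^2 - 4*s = 24*m^2 + m*(26 - 16*s) + 2*s^2 - 3*s - 5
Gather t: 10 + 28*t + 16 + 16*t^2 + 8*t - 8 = 16*t^2 + 36*t + 18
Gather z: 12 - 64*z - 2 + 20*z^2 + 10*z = 20*z^2 - 54*z + 10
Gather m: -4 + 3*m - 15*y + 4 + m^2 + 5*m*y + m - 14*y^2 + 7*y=m^2 + m*(5*y + 4) - 14*y^2 - 8*y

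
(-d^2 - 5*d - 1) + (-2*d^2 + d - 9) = -3*d^2 - 4*d - 10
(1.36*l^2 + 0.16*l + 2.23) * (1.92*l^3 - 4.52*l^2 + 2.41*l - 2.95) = 2.6112*l^5 - 5.84*l^4 + 6.836*l^3 - 13.706*l^2 + 4.9023*l - 6.5785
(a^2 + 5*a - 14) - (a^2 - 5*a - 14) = 10*a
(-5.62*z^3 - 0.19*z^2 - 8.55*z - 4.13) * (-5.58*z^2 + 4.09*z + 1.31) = 31.3596*z^5 - 21.9256*z^4 + 39.5697*z^3 - 12.173*z^2 - 28.0922*z - 5.4103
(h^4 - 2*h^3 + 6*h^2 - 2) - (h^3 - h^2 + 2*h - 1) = h^4 - 3*h^3 + 7*h^2 - 2*h - 1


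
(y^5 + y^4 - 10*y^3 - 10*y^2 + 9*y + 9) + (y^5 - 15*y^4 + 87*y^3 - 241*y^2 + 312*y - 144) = 2*y^5 - 14*y^4 + 77*y^3 - 251*y^2 + 321*y - 135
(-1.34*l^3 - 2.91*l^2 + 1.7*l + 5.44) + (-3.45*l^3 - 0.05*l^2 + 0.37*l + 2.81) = -4.79*l^3 - 2.96*l^2 + 2.07*l + 8.25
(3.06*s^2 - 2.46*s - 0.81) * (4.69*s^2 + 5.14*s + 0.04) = 14.3514*s^4 + 4.191*s^3 - 16.3209*s^2 - 4.2618*s - 0.0324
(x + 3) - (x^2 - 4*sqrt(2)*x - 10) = -x^2 + x + 4*sqrt(2)*x + 13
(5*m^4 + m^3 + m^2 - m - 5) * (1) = 5*m^4 + m^3 + m^2 - m - 5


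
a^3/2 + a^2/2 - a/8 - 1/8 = (a/2 + 1/2)*(a - 1/2)*(a + 1/2)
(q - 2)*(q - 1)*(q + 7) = q^3 + 4*q^2 - 19*q + 14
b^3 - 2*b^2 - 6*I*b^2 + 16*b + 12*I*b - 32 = (b - 2)*(b - 8*I)*(b + 2*I)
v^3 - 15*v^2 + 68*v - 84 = (v - 7)*(v - 6)*(v - 2)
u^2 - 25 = (u - 5)*(u + 5)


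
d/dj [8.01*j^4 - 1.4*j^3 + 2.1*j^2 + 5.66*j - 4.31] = 32.04*j^3 - 4.2*j^2 + 4.2*j + 5.66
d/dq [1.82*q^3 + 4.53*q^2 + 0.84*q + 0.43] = 5.46*q^2 + 9.06*q + 0.84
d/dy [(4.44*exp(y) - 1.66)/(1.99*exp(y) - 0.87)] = -0.559400000000001*exp(y)/(1.99*exp(y) - 0.87)^2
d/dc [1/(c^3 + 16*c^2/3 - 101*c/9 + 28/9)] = 9*(-27*c^2 - 96*c + 101)/(9*c^3 + 48*c^2 - 101*c + 28)^2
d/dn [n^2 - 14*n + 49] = 2*n - 14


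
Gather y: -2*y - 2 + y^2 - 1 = y^2 - 2*y - 3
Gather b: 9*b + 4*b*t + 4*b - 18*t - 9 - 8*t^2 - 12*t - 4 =b*(4*t + 13) - 8*t^2 - 30*t - 13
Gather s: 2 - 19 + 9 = -8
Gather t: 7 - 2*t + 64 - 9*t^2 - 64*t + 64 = -9*t^2 - 66*t + 135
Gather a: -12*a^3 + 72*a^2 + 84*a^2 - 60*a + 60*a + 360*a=-12*a^3 + 156*a^2 + 360*a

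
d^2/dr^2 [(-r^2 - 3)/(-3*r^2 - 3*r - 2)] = 2*(-9*r^3 + 63*r^2 + 81*r + 13)/(27*r^6 + 81*r^5 + 135*r^4 + 135*r^3 + 90*r^2 + 36*r + 8)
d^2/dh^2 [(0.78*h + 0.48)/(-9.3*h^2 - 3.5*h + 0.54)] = (-(0.78*h + 0.48)*(18.6*h + 3.5)*(37.2*h + 7.0) + (43.524*h + 14.388)*(9.3*h^2 + 3.5*h - 0.54))/(9.3*h^2 + 3.5*h - 0.54)^3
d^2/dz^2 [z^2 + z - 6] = 2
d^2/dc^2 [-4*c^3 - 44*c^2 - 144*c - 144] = -24*c - 88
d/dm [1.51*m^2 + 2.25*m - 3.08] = 3.02*m + 2.25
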